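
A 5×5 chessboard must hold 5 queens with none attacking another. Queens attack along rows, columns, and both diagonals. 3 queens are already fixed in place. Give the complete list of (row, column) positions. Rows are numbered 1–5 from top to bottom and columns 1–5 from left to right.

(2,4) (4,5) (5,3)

(1,1) (2,4) (3,2) (4,5) (5,3)

Row 1: attacked by (2,4)→{3,4,5}; (4,5)→{2,5}; (5,3)→{3}. Safe: 1. Place at column 1.
Row 3: attacked by (1,1)→{1,3}; (2,4)→{3,4,5}; (4,5)→{4,5}; (5,3)→{1,3,5}. Safe: 2. Place at column 2.
Columns [1, 4, 2, 5, 3], r−c [0, -2, 1, -1, 2], r+c [2, 6, 5, 9, 8] are all distinct, so no two queens attack.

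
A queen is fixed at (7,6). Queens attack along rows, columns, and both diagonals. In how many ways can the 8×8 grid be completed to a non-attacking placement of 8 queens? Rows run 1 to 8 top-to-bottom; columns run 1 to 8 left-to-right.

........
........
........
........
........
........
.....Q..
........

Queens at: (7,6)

14

Branch on row 1: col 1 → 1; col 2 → 3; col 3 → 0; col 4 → 3; col 5 → 6; col 7 → 1; col 8 → 0.
Sum: 1 + 3 + 0 + 3 + 6 + 1 + 0 = 14.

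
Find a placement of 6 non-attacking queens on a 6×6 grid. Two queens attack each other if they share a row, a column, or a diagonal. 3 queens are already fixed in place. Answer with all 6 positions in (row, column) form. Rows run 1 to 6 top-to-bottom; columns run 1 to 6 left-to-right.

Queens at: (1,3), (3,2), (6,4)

(1,3) (2,6) (3,2) (4,5) (5,1) (6,4)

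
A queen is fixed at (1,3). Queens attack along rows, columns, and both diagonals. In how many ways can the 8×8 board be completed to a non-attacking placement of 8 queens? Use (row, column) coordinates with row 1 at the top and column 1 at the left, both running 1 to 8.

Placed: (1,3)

Branch on row 2: col 1 → 1; col 5 → 4; col 6 → 8; col 7 → 2; col 8 → 1.
Sum: 1 + 4 + 8 + 2 + 1 = 16.

16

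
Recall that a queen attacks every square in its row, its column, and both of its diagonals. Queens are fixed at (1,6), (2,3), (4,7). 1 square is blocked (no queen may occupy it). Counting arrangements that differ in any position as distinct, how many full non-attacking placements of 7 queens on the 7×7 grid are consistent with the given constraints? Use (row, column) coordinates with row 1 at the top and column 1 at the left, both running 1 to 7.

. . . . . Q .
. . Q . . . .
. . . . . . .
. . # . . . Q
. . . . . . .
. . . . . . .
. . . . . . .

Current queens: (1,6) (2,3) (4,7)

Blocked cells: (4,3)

1

Branch on row 3: col 1 → 0; col 5 → 1.
Sum: 0 + 1 = 1.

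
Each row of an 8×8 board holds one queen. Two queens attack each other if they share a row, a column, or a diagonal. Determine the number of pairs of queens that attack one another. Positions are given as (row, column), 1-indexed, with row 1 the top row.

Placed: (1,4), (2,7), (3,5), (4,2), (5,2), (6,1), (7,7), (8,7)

Same column: (2,7)–(7,7) (column 7); (2,7)–(8,7) (column 7); (4,2)–(5,2) (column 2); (7,7)–(8,7) (column 7).
Same diagonal: (5,2)–(6,1) (|5−6| = |2−1| = 1).
Total attacking pairs: 5.

5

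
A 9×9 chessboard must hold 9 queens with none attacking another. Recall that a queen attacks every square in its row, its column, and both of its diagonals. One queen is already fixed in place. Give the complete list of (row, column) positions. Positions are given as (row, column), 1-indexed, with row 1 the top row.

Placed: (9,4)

Row 1: attacked by (9,4)→{4}. Safe: 1, 2, 3, 5, 6, 7, 8, 9. Place at column 9.
Row 2: attacked by (1,9)→{8,9}; (9,4)→{4}. Safe: 1, 2, 3, 5, 6, 7. Place at column 6.
Row 3: attacked by (1,9)→{7,9}; (2,6)→{5,6,7}; (9,4)→{4}. Safe: 1, 2, 3, 8. Place at column 3.
Row 4: attacked by (1,9)→{6,9}; (2,6)→{4,6,8}; (3,3)→{2,3,4}; (9,4)→{4,9}. Safe: 1, 5, 7. Place at column 7.
Row 5: attacked by (1,9)→{5,9}; (2,6)→{3,6,9}; (3,3)→{1,3,5}; (4,7)→{6,7,8}; (9,4)→{4,8}. Safe: 2. Place at column 2.
Row 6: attacked by (1,9)→{4,9}; (2,6)→{2,6}; (3,3)→{3,6}; (4,7)→{5,7,9}; (5,2)→{1,2,3}; (9,4)→{1,4,7}. Safe: 8. Place at column 8.
Row 7: attacked by (1,9)→{3,9}; (2,6)→{1,6}; (3,3)→{3,7}; (4,7)→{4,7}; (5,2)→{2,4}; (6,8)→{7,8,9}; (9,4)→{2,4,6}. Safe: 5. Place at column 5.
Row 8: attacked by (1,9)→{2,9}; (2,6)→{6}; (3,3)→{3,8}; (4,7)→{3,7}; (5,2)→{2,5}; (6,8)→{6,8}; (7,5)→{4,5,6}; (9,4)→{3,4,5}. Safe: 1. Place at column 1.
Columns [9, 6, 3, 7, 2, 8, 5, 1, 4], r−c [-8, -4, 0, -3, 3, -2, 2, 7, 5], r+c [10, 8, 6, 11, 7, 14, 12, 9, 13] are all distinct, so no two queens attack.

(1,9) (2,6) (3,3) (4,7) (5,2) (6,8) (7,5) (8,1) (9,4)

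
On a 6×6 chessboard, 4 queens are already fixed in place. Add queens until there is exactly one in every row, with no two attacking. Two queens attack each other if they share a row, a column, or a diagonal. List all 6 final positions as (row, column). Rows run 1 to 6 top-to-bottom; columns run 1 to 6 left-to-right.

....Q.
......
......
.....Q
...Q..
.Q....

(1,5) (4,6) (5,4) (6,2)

(1,5) (2,3) (3,1) (4,6) (5,4) (6,2)

Row 2: attacked by (1,5)→{4,5,6}; (4,6)→{4,6}; (5,4)→{1,4}; (6,2)→{2,6}. Safe: 3. Place at column 3.
Row 3: attacked by (1,5)→{3,5}; (2,3)→{2,3,4}; (4,6)→{5,6}; (5,4)→{2,4,6}; (6,2)→{2,5}. Safe: 1. Place at column 1.
Columns [5, 3, 1, 6, 4, 2], r−c [-4, -1, 2, -2, 1, 4], r+c [6, 5, 4, 10, 9, 8] are all distinct, so no two queens attack.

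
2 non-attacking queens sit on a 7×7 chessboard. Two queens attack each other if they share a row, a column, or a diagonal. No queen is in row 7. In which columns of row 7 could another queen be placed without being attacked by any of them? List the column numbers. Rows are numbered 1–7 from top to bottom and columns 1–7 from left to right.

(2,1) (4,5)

(2,1) attacks row 7 at column 1 and diagonals 6.
(4,5) attacks row 7 at column 5 and diagonals 2.
Attacked columns: {1, 2, 5, 6}. Safe: {3, 4, 7}.

columns 3, 4, 7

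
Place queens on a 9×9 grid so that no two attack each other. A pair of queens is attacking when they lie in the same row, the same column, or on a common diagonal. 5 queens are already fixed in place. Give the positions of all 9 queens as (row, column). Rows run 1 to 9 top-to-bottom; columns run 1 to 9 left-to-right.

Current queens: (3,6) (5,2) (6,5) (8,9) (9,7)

(1,1) (2,4) (3,6) (4,8) (5,2) (6,5) (7,3) (8,9) (9,7)

Row 1: attacked by (3,6)→{4,6,8}; (5,2)→{2,6}; (6,5)→{5}; (8,9)→{2,9}; (9,7)→{7}. Safe: 1, 3. Place at column 1.
Row 2: attacked by (1,1)→{1,2}; (3,6)→{5,6,7}; (5,2)→{2,5}; (6,5)→{1,5,9}; (8,9)→{3,9}; (9,7)→{7}. Safe: 4, 8. Place at column 4.
Row 4: attacked by (1,1)→{1,4}; (2,4)→{2,4,6}; (3,6)→{5,6,7}; (5,2)→{1,2,3}; (6,5)→{3,5,7}; (8,9)→{5,9}; (9,7)→{2,7}. Safe: 8. Place at column 8.
Row 7: attacked by (1,1)→{1,7}; (2,4)→{4,9}; (3,6)→{2,6}; (4,8)→{5,8}; (5,2)→{2,4}; (6,5)→{4,5,6}; (8,9)→{8,9}; (9,7)→{5,7,9}. Safe: 3. Place at column 3.
Columns [1, 4, 6, 8, 2, 5, 3, 9, 7], r−c [0, -2, -3, -4, 3, 1, 4, -1, 2], r+c [2, 6, 9, 12, 7, 11, 10, 17, 16] are all distinct, so no two queens attack.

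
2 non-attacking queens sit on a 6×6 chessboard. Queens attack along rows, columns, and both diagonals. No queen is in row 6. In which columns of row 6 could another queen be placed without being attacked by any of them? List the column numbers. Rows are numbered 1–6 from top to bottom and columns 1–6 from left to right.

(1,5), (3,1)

(1,5) attacks row 6 at column 5.
(3,1) attacks row 6 at column 1 and diagonals 4.
Attacked columns: {1, 4, 5}. Safe: {2, 3, 6}.

columns 2, 3, 6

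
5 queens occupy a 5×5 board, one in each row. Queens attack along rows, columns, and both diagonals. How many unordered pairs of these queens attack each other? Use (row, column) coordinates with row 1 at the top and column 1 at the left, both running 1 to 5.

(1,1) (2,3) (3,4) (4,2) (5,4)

2

Same column: (3,4)–(5,4) (column 4).
Same diagonal: (2,3)–(3,4) (|2−3| = |3−4| = 1).
Total attacking pairs: 2.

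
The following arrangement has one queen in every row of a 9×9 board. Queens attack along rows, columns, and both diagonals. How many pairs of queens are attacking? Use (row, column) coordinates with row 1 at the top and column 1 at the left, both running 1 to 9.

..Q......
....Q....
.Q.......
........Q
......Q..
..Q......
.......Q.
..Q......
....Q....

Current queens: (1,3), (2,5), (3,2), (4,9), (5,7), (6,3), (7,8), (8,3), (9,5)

5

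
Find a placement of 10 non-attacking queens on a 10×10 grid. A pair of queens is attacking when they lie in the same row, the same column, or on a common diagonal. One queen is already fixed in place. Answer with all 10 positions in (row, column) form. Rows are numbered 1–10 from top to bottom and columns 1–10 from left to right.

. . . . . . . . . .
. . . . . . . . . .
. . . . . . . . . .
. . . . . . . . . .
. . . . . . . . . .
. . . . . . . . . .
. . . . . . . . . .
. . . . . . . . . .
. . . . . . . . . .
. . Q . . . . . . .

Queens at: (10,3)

(1,6) (2,10) (3,7) (4,2) (5,4) (6,9) (7,1) (8,8) (9,5) (10,3)

Row 1: attacked by (10,3)→{3}. Safe: 1, 2, 4, 5, 6, 7, 8, 9, 10. Place at column 6.
Row 2: attacked by (1,6)→{5,6,7}; (10,3)→{3}. Safe: 1, 2, 4, 8, 9, 10. Place at column 10.
Row 3: attacked by (1,6)→{4,6,8}; (2,10)→{9,10}; (10,3)→{3,10}. Safe: 1, 2, 5, 7. Place at column 7.
Row 4: attacked by (1,6)→{3,6,9}; (2,10)→{8,10}; (3,7)→{6,7,8}; (10,3)→{3,9}. Safe: 1, 2, 4, 5. Place at column 2.
Row 5: attacked by (1,6)→{2,6,10}; (2,10)→{7,10}; (3,7)→{5,7,9}; (4,2)→{1,2,3}; (10,3)→{3,8}. Safe: 4. Place at column 4.
Row 6: attacked by (1,6)→{1,6}; (2,10)→{6,10}; (3,7)→{4,7,10}; (4,2)→{2,4}; (5,4)→{3,4,5}; (10,3)→{3,7}. Safe: 8, 9. Place at column 9.
Row 7: attacked by (1,6)→{6}; (2,10)→{5,10}; (3,7)→{3,7}; (4,2)→{2,5}; (5,4)→{2,4,6}; (6,9)→{8,9,10}; (10,3)→{3,6}. Safe: 1. Place at column 1.
Row 8: attacked by (1,6)→{6}; (2,10)→{4,10}; (3,7)→{2,7}; (4,2)→{2,6}; (5,4)→{1,4,7}; (6,9)→{7,9}; (7,1)→{1,2}; (10,3)→{1,3,5}. Safe: 8. Place at column 8.
Row 9: attacked by (1,6)→{6}; (2,10)→{3,10}; (3,7)→{1,7}; (4,2)→{2,7}; (5,4)→{4,8}; (6,9)→{6,9}; (7,1)→{1,3}; (8,8)→{7,8,9}; (10,3)→{2,3,4}. Safe: 5. Place at column 5.
Columns [6, 10, 7, 2, 4, 9, 1, 8, 5, 3], r−c [-5, -8, -4, 2, 1, -3, 6, 0, 4, 7], r+c [7, 12, 10, 6, 9, 15, 8, 16, 14, 13] are all distinct, so no two queens attack.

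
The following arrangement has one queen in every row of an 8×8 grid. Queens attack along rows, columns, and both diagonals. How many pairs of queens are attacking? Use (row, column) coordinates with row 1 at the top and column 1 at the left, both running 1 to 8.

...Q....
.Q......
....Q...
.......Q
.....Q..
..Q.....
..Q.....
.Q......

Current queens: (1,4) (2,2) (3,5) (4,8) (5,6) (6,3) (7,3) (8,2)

Same column: (2,2)–(8,2) (column 2); (6,3)–(7,3) (column 3).
Same diagonal: (7,3)–(8,2) (|7−8| = |3−2| = 1).
Total attacking pairs: 3.

3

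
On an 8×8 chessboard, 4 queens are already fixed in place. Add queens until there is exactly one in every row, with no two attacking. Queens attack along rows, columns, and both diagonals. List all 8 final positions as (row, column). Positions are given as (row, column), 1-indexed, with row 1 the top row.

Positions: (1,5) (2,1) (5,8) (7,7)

(1,5) (2,1) (3,4) (4,6) (5,8) (6,2) (7,7) (8,3)

Row 3: attacked by (1,5)→{3,5,7}; (2,1)→{1,2}; (5,8)→{6,8}; (7,7)→{3,7}. Safe: 4. Place at column 4.
Row 4: attacked by (1,5)→{2,5,8}; (2,1)→{1,3}; (3,4)→{3,4,5}; (5,8)→{7,8}; (7,7)→{4,7}. Safe: 6. Place at column 6.
Row 6: attacked by (1,5)→{5}; (2,1)→{1,5}; (3,4)→{1,4,7}; (4,6)→{4,6,8}; (5,8)→{7,8}; (7,7)→{6,7,8}. Safe: 2, 3. Place at column 2.
Row 8: attacked by (1,5)→{5}; (2,1)→{1,7}; (3,4)→{4}; (4,6)→{2,6}; (5,8)→{5,8}; (6,2)→{2,4}; (7,7)→{6,7,8}. Safe: 3. Place at column 3.
Columns [5, 1, 4, 6, 8, 2, 7, 3], r−c [-4, 1, -1, -2, -3, 4, 0, 5], r+c [6, 3, 7, 10, 13, 8, 14, 11] are all distinct, so no two queens attack.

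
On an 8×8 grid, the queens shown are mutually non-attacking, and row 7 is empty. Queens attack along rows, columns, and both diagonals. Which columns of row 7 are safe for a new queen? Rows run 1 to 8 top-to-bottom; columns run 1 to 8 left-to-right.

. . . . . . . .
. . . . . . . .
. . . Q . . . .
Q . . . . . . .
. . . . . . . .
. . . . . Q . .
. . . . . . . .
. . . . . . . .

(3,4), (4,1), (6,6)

(3,4) attacks row 7 at column 4 and diagonals 8.
(4,1) attacks row 7 at column 1 and diagonals 4.
(6,6) attacks row 7 at column 6 and diagonals 5, 7.
Attacked columns: {1, 4, 5, 6, 7, 8}. Safe: {2, 3}.

columns 2, 3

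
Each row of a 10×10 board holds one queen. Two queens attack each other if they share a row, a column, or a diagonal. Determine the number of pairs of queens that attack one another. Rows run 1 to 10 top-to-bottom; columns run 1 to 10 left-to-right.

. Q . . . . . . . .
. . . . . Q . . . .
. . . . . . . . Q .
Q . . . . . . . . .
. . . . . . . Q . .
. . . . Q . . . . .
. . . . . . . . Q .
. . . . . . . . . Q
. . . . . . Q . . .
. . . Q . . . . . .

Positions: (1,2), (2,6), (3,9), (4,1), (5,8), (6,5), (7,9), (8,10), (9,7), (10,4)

3

Same column: (3,9)–(7,9) (column 9).
Same diagonal: (7,9)–(8,10) (|7−8| = |9−10| = 1); (7,9)–(9,7) (|7−9| = |9−7| = 2).
Total attacking pairs: 3.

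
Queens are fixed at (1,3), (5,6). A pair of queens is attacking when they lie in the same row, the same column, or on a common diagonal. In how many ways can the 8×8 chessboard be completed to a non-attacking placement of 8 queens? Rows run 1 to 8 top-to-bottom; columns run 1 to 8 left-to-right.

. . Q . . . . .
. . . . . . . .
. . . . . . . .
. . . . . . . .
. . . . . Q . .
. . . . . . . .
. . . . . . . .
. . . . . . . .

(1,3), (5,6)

Branch on row 2: col 1 → 0; col 5 → 1; col 7 → 1; col 8 → 0.
Sum: 0 + 1 + 1 + 0 = 2.

2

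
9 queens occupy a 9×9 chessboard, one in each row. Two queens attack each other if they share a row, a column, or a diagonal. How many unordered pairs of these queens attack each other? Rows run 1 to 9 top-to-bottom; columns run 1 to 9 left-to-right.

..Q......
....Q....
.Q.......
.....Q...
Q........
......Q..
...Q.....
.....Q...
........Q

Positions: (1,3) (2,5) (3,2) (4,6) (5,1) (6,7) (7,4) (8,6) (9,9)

Same column: (4,6)–(8,6) (column 6).
Same diagonal: (1,3)–(4,6) (|1−4| = |3−6| = 3).
Total attacking pairs: 2.

2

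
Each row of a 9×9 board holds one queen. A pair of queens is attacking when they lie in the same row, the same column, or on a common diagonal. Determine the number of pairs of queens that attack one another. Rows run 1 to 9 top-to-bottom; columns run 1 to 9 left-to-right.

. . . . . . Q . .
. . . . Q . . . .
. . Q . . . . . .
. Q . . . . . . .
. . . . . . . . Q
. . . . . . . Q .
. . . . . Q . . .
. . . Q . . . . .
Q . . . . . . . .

Same diagonal: (3,3)–(4,2) (|3−4| = |3−2| = 1); (5,9)–(6,8) (|5−6| = |9−8| = 1).
Total attacking pairs: 2.

2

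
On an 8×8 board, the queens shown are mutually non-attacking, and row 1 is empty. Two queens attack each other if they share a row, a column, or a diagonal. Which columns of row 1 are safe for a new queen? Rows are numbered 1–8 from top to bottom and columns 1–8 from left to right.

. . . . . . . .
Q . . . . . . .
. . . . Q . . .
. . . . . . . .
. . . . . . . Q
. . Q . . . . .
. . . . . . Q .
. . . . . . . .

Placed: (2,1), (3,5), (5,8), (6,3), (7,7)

columns 6

(2,1) attacks row 1 at column 1 and diagonals 2.
(3,5) attacks row 1 at column 5 and diagonals 3, 7.
(5,8) attacks row 1 at column 8 and diagonals 4.
(6,3) attacks row 1 at column 3 and diagonals 8.
(7,7) attacks row 1 at column 7 and diagonals 1.
Attacked columns: {1, 2, 3, 4, 5, 7, 8}. Safe: {6}.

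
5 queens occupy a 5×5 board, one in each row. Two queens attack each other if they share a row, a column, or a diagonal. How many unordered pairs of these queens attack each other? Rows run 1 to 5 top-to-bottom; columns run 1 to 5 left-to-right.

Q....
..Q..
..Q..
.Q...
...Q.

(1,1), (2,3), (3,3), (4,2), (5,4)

3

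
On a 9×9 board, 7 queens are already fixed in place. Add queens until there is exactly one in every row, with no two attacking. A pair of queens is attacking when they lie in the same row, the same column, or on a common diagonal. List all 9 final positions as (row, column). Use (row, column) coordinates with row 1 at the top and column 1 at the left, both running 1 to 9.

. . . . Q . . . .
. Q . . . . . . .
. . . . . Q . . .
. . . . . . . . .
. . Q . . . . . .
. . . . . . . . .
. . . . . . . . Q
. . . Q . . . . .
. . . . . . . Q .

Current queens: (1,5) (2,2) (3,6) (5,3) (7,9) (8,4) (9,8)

(1,5) (2,2) (3,6) (4,1) (5,3) (6,7) (7,9) (8,4) (9,8)

Row 4: attacked by (1,5)→{2,5,8}; (2,2)→{2,4}; (3,6)→{5,6,7}; (5,3)→{2,3,4}; (7,9)→{6,9}; (8,4)→{4,8}; (9,8)→{3,8}. Safe: 1. Place at column 1.
Row 6: attacked by (1,5)→{5}; (2,2)→{2,6}; (3,6)→{3,6,9}; (4,1)→{1,3}; (5,3)→{2,3,4}; (7,9)→{8,9}; (8,4)→{2,4,6}; (9,8)→{5,8}. Safe: 7. Place at column 7.
Columns [5, 2, 6, 1, 3, 7, 9, 4, 8], r−c [-4, 0, -3, 3, 2, -1, -2, 4, 1], r+c [6, 4, 9, 5, 8, 13, 16, 12, 17] are all distinct, so no two queens attack.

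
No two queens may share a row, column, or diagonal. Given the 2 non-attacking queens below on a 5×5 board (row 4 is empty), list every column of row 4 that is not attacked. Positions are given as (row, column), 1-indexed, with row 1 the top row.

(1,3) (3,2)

columns 4, 5

(1,3) attacks row 4 at column 3.
(3,2) attacks row 4 at column 2 and diagonals 1, 3.
Attacked columns: {1, 2, 3}. Safe: {4, 5}.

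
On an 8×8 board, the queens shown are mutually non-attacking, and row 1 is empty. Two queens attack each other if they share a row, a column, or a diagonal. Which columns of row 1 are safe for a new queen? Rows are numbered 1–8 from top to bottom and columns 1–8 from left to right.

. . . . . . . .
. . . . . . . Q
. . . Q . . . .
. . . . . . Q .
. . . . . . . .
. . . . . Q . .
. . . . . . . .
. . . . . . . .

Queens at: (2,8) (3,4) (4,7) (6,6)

(2,8) attacks row 1 at column 8 and diagonals 7.
(3,4) attacks row 1 at column 4 and diagonals 2, 6.
(4,7) attacks row 1 at column 7 and diagonals 4.
(6,6) attacks row 1 at column 6 and diagonals 1.
Attacked columns: {1, 2, 4, 6, 7, 8}. Safe: {3, 5}.

columns 3, 5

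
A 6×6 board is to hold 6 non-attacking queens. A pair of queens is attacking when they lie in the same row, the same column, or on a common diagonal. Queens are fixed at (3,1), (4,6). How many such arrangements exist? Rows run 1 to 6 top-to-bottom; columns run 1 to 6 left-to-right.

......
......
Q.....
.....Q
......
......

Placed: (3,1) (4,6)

Branch on row 1: col 2 → 0; col 4 → 0; col 5 → 1.
Sum: 0 + 0 + 1 = 1.

1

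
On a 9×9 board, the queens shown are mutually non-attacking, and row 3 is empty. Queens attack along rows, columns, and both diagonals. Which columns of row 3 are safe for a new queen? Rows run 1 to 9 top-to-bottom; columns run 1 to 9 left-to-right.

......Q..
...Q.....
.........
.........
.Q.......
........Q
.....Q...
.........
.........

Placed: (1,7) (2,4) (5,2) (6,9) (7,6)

(1,7) attacks row 3 at column 7 and diagonals 5, 9.
(2,4) attacks row 3 at column 4 and diagonals 3, 5.
(5,2) attacks row 3 at column 2 and diagonals 4.
(6,9) attacks row 3 at column 9 and diagonals 6.
(7,6) attacks row 3 at column 6 and diagonals 2.
Attacked columns: {2, 3, 4, 5, 6, 7, 9}. Safe: {1, 8}.

columns 1, 8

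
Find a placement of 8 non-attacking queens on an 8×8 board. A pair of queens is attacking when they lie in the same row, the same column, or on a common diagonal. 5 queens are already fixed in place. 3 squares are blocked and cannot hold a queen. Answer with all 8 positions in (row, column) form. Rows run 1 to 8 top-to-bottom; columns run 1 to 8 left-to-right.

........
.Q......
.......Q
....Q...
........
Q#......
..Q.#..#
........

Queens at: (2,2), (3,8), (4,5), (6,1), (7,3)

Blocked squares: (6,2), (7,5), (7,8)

(1,4) (2,2) (3,8) (4,5) (5,7) (6,1) (7,3) (8,6)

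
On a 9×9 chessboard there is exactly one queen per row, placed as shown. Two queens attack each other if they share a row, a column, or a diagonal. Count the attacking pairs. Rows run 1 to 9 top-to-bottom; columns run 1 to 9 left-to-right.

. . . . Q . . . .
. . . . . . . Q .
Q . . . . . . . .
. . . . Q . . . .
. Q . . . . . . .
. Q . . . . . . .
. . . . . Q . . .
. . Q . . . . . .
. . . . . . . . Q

Same column: (1,5)–(4,5) (column 5); (5,2)–(6,2) (column 2).
Total attacking pairs: 2.

2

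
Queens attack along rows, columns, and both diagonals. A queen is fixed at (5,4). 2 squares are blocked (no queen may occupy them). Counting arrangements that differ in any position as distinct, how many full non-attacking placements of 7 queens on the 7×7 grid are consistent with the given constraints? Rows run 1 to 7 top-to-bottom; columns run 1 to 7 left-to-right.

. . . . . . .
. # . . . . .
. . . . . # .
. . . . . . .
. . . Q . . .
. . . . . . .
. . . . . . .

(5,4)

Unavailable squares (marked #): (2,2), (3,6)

3

Branch on row 1: col 1 → 0; col 2 → 1; col 3 → 1; col 5 → 1; col 6 → 0; col 7 → 0.
Sum: 0 + 1 + 1 + 1 + 0 + 0 = 3.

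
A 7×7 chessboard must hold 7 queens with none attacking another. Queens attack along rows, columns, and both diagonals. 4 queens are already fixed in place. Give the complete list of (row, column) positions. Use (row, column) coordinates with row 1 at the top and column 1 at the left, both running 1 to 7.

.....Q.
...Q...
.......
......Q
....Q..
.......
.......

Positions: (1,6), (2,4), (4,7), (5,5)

Row 3: attacked by (1,6)→{4,6}; (2,4)→{3,4,5}; (4,7)→{6,7}; (5,5)→{3,5,7}. Safe: 1, 2. Place at column 2.
Row 6: attacked by (1,6)→{1,6}; (2,4)→{4}; (3,2)→{2,5}; (4,7)→{5,7}; (5,5)→{4,5,6}. Safe: 3. Place at column 3.
Row 7: attacked by (1,6)→{6}; (2,4)→{4}; (3,2)→{2,6}; (4,7)→{4,7}; (5,5)→{3,5,7}; (6,3)→{2,3,4}. Safe: 1. Place at column 1.
Columns [6, 4, 2, 7, 5, 3, 1], r−c [-5, -2, 1, -3, 0, 3, 6], r+c [7, 6, 5, 11, 10, 9, 8] are all distinct, so no two queens attack.

(1,6) (2,4) (3,2) (4,7) (5,5) (6,3) (7,1)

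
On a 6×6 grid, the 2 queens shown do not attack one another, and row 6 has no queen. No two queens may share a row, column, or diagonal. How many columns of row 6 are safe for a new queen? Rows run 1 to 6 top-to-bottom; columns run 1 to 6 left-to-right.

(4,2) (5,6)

(4,2) attacks row 6 at column 2 and diagonals 4.
(5,6) attacks row 6 at column 6 and diagonals 5.
Attacked columns: {2, 4, 5, 6}. Safe: {1, 3}.

2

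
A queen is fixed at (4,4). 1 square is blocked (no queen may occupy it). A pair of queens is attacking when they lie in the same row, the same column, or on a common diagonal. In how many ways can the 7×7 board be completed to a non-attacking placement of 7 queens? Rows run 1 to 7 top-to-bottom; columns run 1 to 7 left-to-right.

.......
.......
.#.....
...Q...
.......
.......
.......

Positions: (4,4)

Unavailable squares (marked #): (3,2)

Branch on row 1: col 2 → 2; col 3 → 1; col 5 → 1; col 6 → 2.
Sum: 2 + 1 + 1 + 2 = 6.

6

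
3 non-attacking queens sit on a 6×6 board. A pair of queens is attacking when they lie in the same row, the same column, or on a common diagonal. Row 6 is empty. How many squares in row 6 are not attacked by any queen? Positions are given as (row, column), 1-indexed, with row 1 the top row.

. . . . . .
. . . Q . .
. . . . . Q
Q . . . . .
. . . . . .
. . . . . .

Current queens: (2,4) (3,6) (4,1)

2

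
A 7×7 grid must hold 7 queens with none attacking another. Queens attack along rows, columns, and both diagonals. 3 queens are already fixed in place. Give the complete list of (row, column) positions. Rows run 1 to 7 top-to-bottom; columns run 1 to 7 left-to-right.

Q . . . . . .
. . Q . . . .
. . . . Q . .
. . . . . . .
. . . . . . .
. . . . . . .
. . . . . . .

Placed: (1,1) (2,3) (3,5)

(1,1) (2,3) (3,5) (4,7) (5,2) (6,4) (7,6)

Row 4: attacked by (1,1)→{1,4}; (2,3)→{1,3,5}; (3,5)→{4,5,6}. Safe: 2, 7. Place at column 7.
Row 5: attacked by (1,1)→{1,5}; (2,3)→{3,6}; (3,5)→{3,5,7}; (4,7)→{6,7}. Safe: 2, 4. Place at column 2.
Row 6: attacked by (1,1)→{1,6}; (2,3)→{3,7}; (3,5)→{2,5}; (4,7)→{5,7}; (5,2)→{1,2,3}. Safe: 4. Place at column 4.
Row 7: attacked by (1,1)→{1,7}; (2,3)→{3}; (3,5)→{1,5}; (4,7)→{4,7}; (5,2)→{2,4}; (6,4)→{3,4,5}. Safe: 6. Place at column 6.
Columns [1, 3, 5, 7, 2, 4, 6], r−c [0, -1, -2, -3, 3, 2, 1], r+c [2, 5, 8, 11, 7, 10, 13] are all distinct, so no two queens attack.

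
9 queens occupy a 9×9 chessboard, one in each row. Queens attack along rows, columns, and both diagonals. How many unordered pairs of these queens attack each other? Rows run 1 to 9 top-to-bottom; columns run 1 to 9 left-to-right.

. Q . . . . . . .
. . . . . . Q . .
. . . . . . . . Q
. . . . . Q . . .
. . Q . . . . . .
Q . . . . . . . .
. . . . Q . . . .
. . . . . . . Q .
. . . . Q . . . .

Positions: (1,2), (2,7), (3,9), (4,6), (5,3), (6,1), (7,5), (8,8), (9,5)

3

Same column: (7,5)–(9,5) (column 5).
Same diagonal: (3,9)–(7,5) (|3−7| = |9−5| = 4); (5,3)–(7,5) (|5−7| = |3−5| = 2).
Total attacking pairs: 3.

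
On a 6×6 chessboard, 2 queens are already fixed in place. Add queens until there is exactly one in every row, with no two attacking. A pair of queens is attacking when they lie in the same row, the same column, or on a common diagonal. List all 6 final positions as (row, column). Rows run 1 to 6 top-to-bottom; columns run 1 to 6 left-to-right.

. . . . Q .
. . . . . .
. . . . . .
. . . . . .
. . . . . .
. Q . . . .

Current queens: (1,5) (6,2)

(1,5) (2,3) (3,1) (4,6) (5,4) (6,2)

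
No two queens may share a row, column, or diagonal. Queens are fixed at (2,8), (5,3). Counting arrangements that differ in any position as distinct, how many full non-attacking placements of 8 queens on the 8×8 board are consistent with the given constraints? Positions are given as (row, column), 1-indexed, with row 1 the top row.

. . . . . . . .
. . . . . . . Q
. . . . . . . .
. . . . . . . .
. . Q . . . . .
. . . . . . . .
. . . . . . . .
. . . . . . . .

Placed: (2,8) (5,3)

Branch on row 1: col 1 → 0; col 2 → 1; col 4 → 0; col 5 → 1; col 6 → 0.
Sum: 0 + 1 + 0 + 1 + 0 = 2.

2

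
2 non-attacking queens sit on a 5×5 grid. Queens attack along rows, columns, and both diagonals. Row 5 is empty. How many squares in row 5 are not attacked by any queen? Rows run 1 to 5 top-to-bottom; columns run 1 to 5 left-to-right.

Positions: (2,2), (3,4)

2

(2,2) attacks row 5 at column 2 and diagonals 5.
(3,4) attacks row 5 at column 4 and diagonals 2.
Attacked columns: {2, 4, 5}. Safe: {1, 3}.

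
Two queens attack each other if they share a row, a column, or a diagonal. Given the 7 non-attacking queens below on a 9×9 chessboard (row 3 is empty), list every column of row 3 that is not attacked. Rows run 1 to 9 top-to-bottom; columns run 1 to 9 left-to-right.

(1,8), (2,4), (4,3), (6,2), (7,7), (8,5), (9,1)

(1,8) attacks row 3 at column 8 and diagonals 6.
(2,4) attacks row 3 at column 4 and diagonals 3, 5.
(4,3) attacks row 3 at column 3 and diagonals 2, 4.
(6,2) attacks row 3 at column 2 and diagonals 5.
(7,7) attacks row 3 at column 7 and diagonals 3.
(8,5) attacks row 3 at column 5.
(9,1) attacks row 3 at column 1 and diagonals 7.
Attacked columns: {1, 2, 3, 4, 5, 6, 7, 8}. Safe: {9}.

columns 9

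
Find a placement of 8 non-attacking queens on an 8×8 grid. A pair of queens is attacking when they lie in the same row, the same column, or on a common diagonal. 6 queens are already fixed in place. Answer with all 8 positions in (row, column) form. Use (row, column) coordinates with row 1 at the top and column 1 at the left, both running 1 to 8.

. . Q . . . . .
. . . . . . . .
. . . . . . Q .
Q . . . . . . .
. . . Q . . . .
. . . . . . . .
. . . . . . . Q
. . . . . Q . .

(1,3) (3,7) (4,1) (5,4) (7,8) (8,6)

Row 2: attacked by (1,3)→{2,3,4}; (3,7)→{6,7,8}; (4,1)→{1,3}; (5,4)→{1,4,7}; (7,8)→{3,8}; (8,6)→{6}. Safe: 5. Place at column 5.
Row 6: attacked by (1,3)→{3,8}; (2,5)→{1,5}; (3,7)→{4,7}; (4,1)→{1,3}; (5,4)→{3,4,5}; (7,8)→{7,8}; (8,6)→{4,6,8}. Safe: 2. Place at column 2.
Columns [3, 5, 7, 1, 4, 2, 8, 6], r−c [-2, -3, -4, 3, 1, 4, -1, 2], r+c [4, 7, 10, 5, 9, 8, 15, 14] are all distinct, so no two queens attack.

(1,3) (2,5) (3,7) (4,1) (5,4) (6,2) (7,8) (8,6)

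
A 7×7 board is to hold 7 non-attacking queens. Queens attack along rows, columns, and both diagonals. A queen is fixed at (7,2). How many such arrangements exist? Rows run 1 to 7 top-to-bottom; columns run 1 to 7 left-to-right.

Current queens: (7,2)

7

Branch on row 1: col 1 → 0; col 3 → 0; col 4 → 1; col 5 → 1; col 6 → 4; col 7 → 1.
Sum: 0 + 0 + 1 + 1 + 4 + 1 = 7.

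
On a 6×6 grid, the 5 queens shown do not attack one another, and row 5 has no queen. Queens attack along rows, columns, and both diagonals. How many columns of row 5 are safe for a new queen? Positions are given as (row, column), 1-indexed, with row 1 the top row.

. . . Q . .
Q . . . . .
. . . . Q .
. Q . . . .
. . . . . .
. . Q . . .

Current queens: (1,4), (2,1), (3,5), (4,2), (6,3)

(1,4) attacks row 5 at column 4.
(2,1) attacks row 5 at column 1 and diagonals 4.
(3,5) attacks row 5 at column 5 and diagonals 3.
(4,2) attacks row 5 at column 2 and diagonals 1, 3.
(6,3) attacks row 5 at column 3 and diagonals 2, 4.
Attacked columns: {1, 2, 3, 4, 5}. Safe: {6}.

1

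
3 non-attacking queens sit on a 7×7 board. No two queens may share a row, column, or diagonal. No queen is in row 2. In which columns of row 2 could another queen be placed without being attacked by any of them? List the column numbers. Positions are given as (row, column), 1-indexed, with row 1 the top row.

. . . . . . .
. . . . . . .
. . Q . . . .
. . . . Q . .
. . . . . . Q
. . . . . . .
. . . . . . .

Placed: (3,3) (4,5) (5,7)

(3,3) attacks row 2 at column 3 and diagonals 2, 4.
(4,5) attacks row 2 at column 5 and diagonals 3, 7.
(5,7) attacks row 2 at column 7 and diagonals 4.
Attacked columns: {2, 3, 4, 5, 7}. Safe: {1, 6}.

columns 1, 6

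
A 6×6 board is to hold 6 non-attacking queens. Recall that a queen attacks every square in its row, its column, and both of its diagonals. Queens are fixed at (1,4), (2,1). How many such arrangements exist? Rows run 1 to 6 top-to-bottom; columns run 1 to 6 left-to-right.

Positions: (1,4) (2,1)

1

Branch on row 3: col 3 → 0; col 5 → 1.
Sum: 0 + 1 = 1.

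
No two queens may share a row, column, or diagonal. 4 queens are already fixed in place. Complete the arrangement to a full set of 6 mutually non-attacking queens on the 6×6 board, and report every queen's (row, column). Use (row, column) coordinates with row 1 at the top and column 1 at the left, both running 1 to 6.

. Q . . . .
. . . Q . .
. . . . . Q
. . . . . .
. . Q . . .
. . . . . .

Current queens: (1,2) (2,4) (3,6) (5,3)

Row 4: attacked by (1,2)→{2,5}; (2,4)→{2,4,6}; (3,6)→{5,6}; (5,3)→{2,3,4}. Safe: 1. Place at column 1.
Row 6: attacked by (1,2)→{2}; (2,4)→{4}; (3,6)→{3,6}; (4,1)→{1,3}; (5,3)→{2,3,4}. Safe: 5. Place at column 5.
Columns [2, 4, 6, 1, 3, 5], r−c [-1, -2, -3, 3, 2, 1], r+c [3, 6, 9, 5, 8, 11] are all distinct, so no two queens attack.

(1,2) (2,4) (3,6) (4,1) (5,3) (6,5)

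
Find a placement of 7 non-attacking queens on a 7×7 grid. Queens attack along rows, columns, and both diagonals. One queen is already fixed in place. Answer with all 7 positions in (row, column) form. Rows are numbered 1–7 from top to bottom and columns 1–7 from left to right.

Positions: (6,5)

(1,6) (2,4) (3,7) (4,1) (5,3) (6,5) (7,2)

Row 1: attacked by (6,5)→{5}. Safe: 1, 2, 3, 4, 6, 7. Place at column 6.
Row 2: attacked by (1,6)→{5,6,7}; (6,5)→{1,5}. Safe: 2, 3, 4. Place at column 4.
Row 3: attacked by (1,6)→{4,6}; (2,4)→{3,4,5}; (6,5)→{2,5}. Safe: 1, 7. Place at column 7.
Row 4: attacked by (1,6)→{3,6}; (2,4)→{2,4,6}; (3,7)→{6,7}; (6,5)→{3,5,7}. Safe: 1. Place at column 1.
Row 5: attacked by (1,6)→{2,6}; (2,4)→{1,4,7}; (3,7)→{5,7}; (4,1)→{1,2}; (6,5)→{4,5,6}. Safe: 3. Place at column 3.
Row 7: attacked by (1,6)→{6}; (2,4)→{4}; (3,7)→{3,7}; (4,1)→{1,4}; (5,3)→{1,3,5}; (6,5)→{4,5,6}. Safe: 2. Place at column 2.
Columns [6, 4, 7, 1, 3, 5, 2], r−c [-5, -2, -4, 3, 2, 1, 5], r+c [7, 6, 10, 5, 8, 11, 9] are all distinct, so no two queens attack.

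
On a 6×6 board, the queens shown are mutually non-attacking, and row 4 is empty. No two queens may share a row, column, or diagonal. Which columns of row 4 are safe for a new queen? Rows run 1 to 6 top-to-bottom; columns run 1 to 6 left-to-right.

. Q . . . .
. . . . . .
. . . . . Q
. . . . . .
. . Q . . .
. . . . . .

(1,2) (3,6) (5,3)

columns 1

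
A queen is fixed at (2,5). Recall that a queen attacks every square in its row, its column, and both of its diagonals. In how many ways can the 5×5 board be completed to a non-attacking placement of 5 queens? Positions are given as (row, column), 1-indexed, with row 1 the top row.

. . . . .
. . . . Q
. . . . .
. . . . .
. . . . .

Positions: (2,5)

Branch on row 1: col 1 → 0; col 2 → 1; col 3 → 1.
Sum: 0 + 1 + 1 = 2.

2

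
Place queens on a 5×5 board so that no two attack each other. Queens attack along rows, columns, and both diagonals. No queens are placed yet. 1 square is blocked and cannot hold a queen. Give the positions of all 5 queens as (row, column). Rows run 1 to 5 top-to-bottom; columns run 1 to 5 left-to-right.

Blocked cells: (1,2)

(1,3) (2,5) (3,2) (4,4) (5,1)

Row 1: Blocked: 2. Safe: 1, 3, 4, 5. Place at column 3.
Row 2: attacked by (1,3)→{2,3,4}. Safe: 1, 5. Place at column 5.
Row 3: attacked by (1,3)→{1,3,5}; (2,5)→{4,5}. Safe: 2. Place at column 2.
Row 4: attacked by (1,3)→{3}; (2,5)→{3,5}; (3,2)→{1,2,3}. Safe: 4. Place at column 4.
Row 5: attacked by (1,3)→{3}; (2,5)→{2,5}; (3,2)→{2,4}; (4,4)→{3,4,5}. Safe: 1. Place at column 1.
Columns [3, 5, 2, 4, 1], r−c [-2, -3, 1, 0, 4], r+c [4, 7, 5, 8, 6] are all distinct, so no two queens attack.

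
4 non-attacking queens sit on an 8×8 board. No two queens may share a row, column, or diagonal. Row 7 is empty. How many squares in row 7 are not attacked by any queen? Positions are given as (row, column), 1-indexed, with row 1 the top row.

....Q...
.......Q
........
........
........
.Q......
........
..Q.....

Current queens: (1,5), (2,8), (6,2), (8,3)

(1,5) attacks row 7 at column 5.
(2,8) attacks row 7 at column 8 and diagonals 3.
(6,2) attacks row 7 at column 2 and diagonals 1, 3.
(8,3) attacks row 7 at column 3 and diagonals 2, 4.
Attacked columns: {1, 2, 3, 4, 5, 8}. Safe: {6, 7}.

2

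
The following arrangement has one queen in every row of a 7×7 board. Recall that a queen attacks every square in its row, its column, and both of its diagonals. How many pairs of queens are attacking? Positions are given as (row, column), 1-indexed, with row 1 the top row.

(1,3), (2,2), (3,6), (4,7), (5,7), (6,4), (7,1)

4

Same column: (4,7)–(5,7) (column 7).
Same diagonal: (1,3)–(2,2) (|1−2| = |3−2| = 1); (1,3)–(5,7) (|1−5| = |3−7| = 4); (3,6)–(4,7) (|3−4| = |6−7| = 1).
Total attacking pairs: 4.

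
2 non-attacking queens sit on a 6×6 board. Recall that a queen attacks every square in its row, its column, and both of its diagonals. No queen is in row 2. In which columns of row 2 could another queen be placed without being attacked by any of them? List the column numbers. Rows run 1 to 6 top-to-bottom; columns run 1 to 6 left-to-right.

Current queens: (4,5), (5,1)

columns 2, 6

(4,5) attacks row 2 at column 5 and diagonals 3.
(5,1) attacks row 2 at column 1 and diagonals 4.
Attacked columns: {1, 3, 4, 5}. Safe: {2, 6}.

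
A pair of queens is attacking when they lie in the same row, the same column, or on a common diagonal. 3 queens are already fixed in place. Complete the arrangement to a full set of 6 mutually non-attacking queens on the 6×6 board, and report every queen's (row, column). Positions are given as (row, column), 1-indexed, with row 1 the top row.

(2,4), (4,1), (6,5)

(1,2) (2,4) (3,6) (4,1) (5,3) (6,5)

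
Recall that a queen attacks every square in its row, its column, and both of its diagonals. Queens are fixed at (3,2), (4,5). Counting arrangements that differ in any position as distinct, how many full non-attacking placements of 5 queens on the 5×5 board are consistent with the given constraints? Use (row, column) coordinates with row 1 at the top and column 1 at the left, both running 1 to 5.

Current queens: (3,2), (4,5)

Branch on row 1: col 1 → 1; col 3 → 0.
Sum: 1 + 0 = 1.

1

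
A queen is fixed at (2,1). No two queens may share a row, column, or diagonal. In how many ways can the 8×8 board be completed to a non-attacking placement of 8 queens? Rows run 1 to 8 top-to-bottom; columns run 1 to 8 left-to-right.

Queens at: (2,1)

Branch on row 1: col 3 → 1; col 4 → 2; col 5 → 3; col 6 → 1; col 7 → 1; col 8 → 0.
Sum: 1 + 2 + 3 + 1 + 1 + 0 = 8.

8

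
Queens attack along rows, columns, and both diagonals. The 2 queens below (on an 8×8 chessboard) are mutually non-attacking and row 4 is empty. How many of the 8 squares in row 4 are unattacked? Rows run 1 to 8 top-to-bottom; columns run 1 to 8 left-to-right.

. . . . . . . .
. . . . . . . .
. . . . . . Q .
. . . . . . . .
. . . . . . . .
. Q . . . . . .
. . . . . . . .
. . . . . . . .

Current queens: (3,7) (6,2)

3

(3,7) attacks row 4 at column 7 and diagonals 6, 8.
(6,2) attacks row 4 at column 2 and diagonals 4.
Attacked columns: {2, 4, 6, 7, 8}. Safe: {1, 3, 5}.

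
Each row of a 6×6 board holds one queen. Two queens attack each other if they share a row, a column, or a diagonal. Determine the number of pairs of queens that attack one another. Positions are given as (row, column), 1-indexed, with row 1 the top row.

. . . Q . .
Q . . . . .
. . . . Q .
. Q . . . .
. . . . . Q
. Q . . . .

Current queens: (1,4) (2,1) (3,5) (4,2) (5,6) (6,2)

2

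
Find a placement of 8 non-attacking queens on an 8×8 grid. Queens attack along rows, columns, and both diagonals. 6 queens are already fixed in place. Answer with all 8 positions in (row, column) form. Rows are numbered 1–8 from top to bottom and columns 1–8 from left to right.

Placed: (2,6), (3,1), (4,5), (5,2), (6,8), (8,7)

Row 1: attacked by (2,6)→{5,6,7}; (3,1)→{1,3}; (4,5)→{2,5,8}; (5,2)→{2,6}; (6,8)→{3,8}; (8,7)→{7}. Safe: 4. Place at column 4.
Row 7: attacked by (1,4)→{4}; (2,6)→{1,6}; (3,1)→{1,5}; (4,5)→{2,5,8}; (5,2)→{2,4}; (6,8)→{7,8}; (8,7)→{6,7,8}. Safe: 3. Place at column 3.
Columns [4, 6, 1, 5, 2, 8, 3, 7], r−c [-3, -4, 2, -1, 3, -2, 4, 1], r+c [5, 8, 4, 9, 7, 14, 10, 15] are all distinct, so no two queens attack.

(1,4) (2,6) (3,1) (4,5) (5,2) (6,8) (7,3) (8,7)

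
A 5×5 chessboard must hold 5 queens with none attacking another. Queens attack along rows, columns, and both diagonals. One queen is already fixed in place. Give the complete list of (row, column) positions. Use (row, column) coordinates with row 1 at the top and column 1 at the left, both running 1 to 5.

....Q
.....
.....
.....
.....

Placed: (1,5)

(1,5) (2,3) (3,1) (4,4) (5,2)

Row 2: attacked by (1,5)→{4,5}. Safe: 1, 2, 3. Place at column 3.
Row 3: attacked by (1,5)→{3,5}; (2,3)→{2,3,4}. Safe: 1. Place at column 1.
Row 4: attacked by (1,5)→{2,5}; (2,3)→{1,3,5}; (3,1)→{1,2}. Safe: 4. Place at column 4.
Row 5: attacked by (1,5)→{1,5}; (2,3)→{3}; (3,1)→{1,3}; (4,4)→{3,4,5}. Safe: 2. Place at column 2.
Columns [5, 3, 1, 4, 2], r−c [-4, -1, 2, 0, 3], r+c [6, 5, 4, 8, 7] are all distinct, so no two queens attack.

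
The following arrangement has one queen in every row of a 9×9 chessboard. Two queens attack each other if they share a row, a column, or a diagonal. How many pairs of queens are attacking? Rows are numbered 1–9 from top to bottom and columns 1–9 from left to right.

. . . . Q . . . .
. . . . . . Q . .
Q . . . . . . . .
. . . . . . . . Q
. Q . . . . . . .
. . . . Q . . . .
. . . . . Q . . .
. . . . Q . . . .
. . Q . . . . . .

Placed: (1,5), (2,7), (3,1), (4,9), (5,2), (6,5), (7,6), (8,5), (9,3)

9

Same column: (1,5)–(6,5) (column 5); (1,5)–(8,5) (column 5); (6,5)–(8,5) (column 5).
Same diagonal: (2,7)–(4,9) (|2−4| = |7−9| = 2); (4,9)–(7,6) (|4−7| = |9−6| = 3); (4,9)–(8,5) (|4−8| = |9−5| = 4); (5,2)–(8,5) (|5−8| = |2−5| = 3); (6,5)–(7,6) (|6−7| = |5−6| = 1); (7,6)–(8,5) (|7−8| = |6−5| = 1).
Total attacking pairs: 9.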